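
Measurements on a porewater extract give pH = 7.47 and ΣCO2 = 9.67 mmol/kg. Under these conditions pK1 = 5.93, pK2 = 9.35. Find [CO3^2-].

α₂ = 1 / (1 + [H⁺]/K2 + [H⁺]²/(K1K2)) = 1 / (1 + 10^+1.88 + 10^+0.34)
   = 1 / (1 + 75.858 + 2.1878) = 1/79.046 = 0.01265
[CO3²⁻] = α₂ × DIC = 0.01265 × 9.67 = 0.122 mmol/kg

[CO3²⁻] = 0.122 mmol/kg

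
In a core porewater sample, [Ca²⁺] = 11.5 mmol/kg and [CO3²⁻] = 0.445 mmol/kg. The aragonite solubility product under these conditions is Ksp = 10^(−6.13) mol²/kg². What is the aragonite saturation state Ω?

Ω = 6.90

Ksp = 10^(−6.13) = 7.413×10^-7
Ω = [Ca²⁺][CO3²⁻]/Ksp = (11.5×10^-3)(0.445×10^-3) / 7.413×10^-7 = 6.90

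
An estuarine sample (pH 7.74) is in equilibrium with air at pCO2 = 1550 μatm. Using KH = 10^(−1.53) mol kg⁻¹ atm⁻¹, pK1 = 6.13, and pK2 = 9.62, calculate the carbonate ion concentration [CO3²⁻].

[CO2*] = KH · pCO2 = 10^(−1.53) × 1550×10^-6 = 4.574×10^-5 mol/kg
α₀ = 1/(1 + K1/[H⁺] + K1K2/[H⁺]²) = 1/(1 + 10^+1.61 + 10^-0.27) = 0.02365
DIC = [CO2*]/α₀ = 4.574×10^-5 / 0.02365 = 1.934 mmol/kg
[CO3²⁻] = α₂·DIC; α₂ = 0.01270, so [CO3²⁻] = 0.01270 × 1.934 = 0.0246 mmol/kg

[CO3²⁻] = 0.0246 mmol/kg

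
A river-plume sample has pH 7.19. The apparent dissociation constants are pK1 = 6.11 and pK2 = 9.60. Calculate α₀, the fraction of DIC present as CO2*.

α₀ = 1 / (1 + K1/[H⁺] + K1K2/[H⁺]²) = 1 / (1 + 10^+1.08 + 10^-1.33)
   = 1 / (1 + 12.023 + 0.046774) = 1/13.069 = 0.07651

α₀ = 0.0765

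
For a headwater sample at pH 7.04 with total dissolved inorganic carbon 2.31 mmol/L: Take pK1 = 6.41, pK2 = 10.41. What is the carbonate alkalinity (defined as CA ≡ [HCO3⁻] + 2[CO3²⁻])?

CA = 1.87 mmol/L

CA = [HCO3⁻] + 2[CO3²⁻] = (α₁ + 2α₂)·DIC
At pH 7.04: [H⁺]/K1 = 10^-0.63 = 0.23442, K2/[H⁺] = 10^-3.37 = 0.00042658
α₁ = 1/(1 + 0.23442 + 0.00042658) = 1/1.2348 = 0.8098; α₂ = α₁·K2/[H⁺] = 0.0003455
α₁ + 2α₂ = 0.8105
CA = 0.8105 × 2.31 = 1.87 mmol/L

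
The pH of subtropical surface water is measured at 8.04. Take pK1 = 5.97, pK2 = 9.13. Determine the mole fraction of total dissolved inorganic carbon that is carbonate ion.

α₂ = 0.0746

α₂ = 1 / (1 + [H⁺]/K2 + [H⁺]²/(K1K2)) = 1 / (1 + 10^+1.09 + 10^-0.98)
   = 1 / (1 + 12.303 + 0.10471) = 1/13.407 = 0.07459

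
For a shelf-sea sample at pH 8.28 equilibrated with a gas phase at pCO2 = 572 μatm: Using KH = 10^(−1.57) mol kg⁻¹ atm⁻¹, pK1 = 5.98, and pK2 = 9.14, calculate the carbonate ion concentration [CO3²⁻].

[CO3²⁻] = 0.424 mmol/kg

[CO2*] = KH · pCO2 = 10^(−1.57) × 572×10^-6 = 1.540×10^-5 mol/kg
α₀ = 1/(1 + K1/[H⁺] + K1K2/[H⁺]²) = 1/(1 + 10^+2.30 + 10^+1.44) = 0.004385
DIC = [CO2*]/α₀ = 1.540×10^-5 / 0.004385 = 3.511 mmol/kg
[CO3²⁻] = α₂·DIC; α₂ = 0.1208, so [CO3²⁻] = 0.1208 × 3.511 = 0.424 mmol/kg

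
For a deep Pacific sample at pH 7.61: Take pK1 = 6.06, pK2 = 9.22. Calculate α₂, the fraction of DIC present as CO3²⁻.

α₂ = 1 / (1 + [H⁺]/K2 + [H⁺]²/(K1K2)) = 1 / (1 + 10^+1.61 + 10^+0.06)
   = 1 / (1 + 40.738 + 1.1482) = 1/42.886 = 0.02332

α₂ = 0.0233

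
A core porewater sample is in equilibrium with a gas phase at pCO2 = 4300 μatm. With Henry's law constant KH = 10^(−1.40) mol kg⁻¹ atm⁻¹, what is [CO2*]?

KH = 10^(−1.40) = 3.981×10^-2 mol kg⁻¹ atm⁻¹
[CO2*] = KH · pCO2 = 3.981×10^-2 × 4300×10^-6 atm = 1.71×10^-4 mol/kg

[CO2*] = 171 μmol/kg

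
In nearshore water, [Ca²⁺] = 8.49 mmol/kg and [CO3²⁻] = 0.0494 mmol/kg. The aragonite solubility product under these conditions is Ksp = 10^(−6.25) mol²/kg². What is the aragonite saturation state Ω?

Ksp = 10^(−6.25) = 5.623×10^-7
Ω = [Ca²⁺][CO3²⁻]/Ksp = (8.49×10^-3)(0.0494×10^-3) / 5.623×10^-7 = 0.746

Ω = 0.746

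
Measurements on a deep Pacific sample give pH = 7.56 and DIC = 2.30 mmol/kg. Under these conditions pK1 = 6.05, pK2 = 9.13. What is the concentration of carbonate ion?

α₂ = 1 / (1 + [H⁺]/K2 + [H⁺]²/(K1K2)) = 1 / (1 + 10^+1.57 + 10^+0.06)
   = 1 / (1 + 37.154 + 1.1482) = 1/39.302 = 0.02544
[CO3²⁻] = α₂ × DIC = 0.02544 × 2.30 = 0.0585 mmol/kg

[CO3²⁻] = 0.0585 mmol/kg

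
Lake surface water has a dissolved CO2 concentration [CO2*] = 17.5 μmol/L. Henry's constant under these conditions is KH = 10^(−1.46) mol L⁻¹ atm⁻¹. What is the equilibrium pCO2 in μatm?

KH = 10^(−1.46) = 3.467×10^-2 mol L⁻¹ atm⁻¹
pCO2 = [CO2*]/KH = 17.5×10^-6 / 3.467×10^-2 = 5.05×10^-4 atm = 505 μatm

pCO2 = 505 μatm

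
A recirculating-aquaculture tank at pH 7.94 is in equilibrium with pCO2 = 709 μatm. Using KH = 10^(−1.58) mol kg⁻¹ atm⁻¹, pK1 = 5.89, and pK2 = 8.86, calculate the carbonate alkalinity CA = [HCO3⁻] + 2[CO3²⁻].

[CO2*] = KH · pCO2 = 10^(−1.58) × 709×10^-6 = 1.865×10^-5 mol/kg
α₀ = 1/(1 + K1/[H⁺] + K1K2/[H⁺]²) = 1/(1 + 10^+2.05 + 10^+1.13) = 0.007893
DIC = [CO2*]/α₀ = 1.865×10^-5 / 0.007893 = 2.363 mmol/kg
CA = (α₁ + 2α₂)·DIC = (0.8856 + 2×0.1065) × 2.363 = 2.60 mmol/kg

CA = 2.60 mmol/kg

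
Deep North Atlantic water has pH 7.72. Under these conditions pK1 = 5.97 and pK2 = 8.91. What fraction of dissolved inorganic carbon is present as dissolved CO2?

α₀ = 1 / (1 + K1/[H⁺] + K1K2/[H⁺]²) = 1 / (1 + 10^+1.75 + 10^+0.56)
   = 1 / (1 + 56.234 + 3.6308) = 1/60.865 = 0.01643

α₀ = 0.0164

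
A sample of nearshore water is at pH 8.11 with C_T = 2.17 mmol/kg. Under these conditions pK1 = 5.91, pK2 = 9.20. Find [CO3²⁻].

[CO3²⁻] = 0.162 mmol/kg

α₂ = 1 / (1 + [H⁺]/K2 + [H⁺]²/(K1K2)) = 1 / (1 + 10^+1.09 + 10^-1.11)
   = 1 / (1 + 12.303 + 0.077625) = 1/13.380 = 0.07474
[CO3²⁻] = α₂ × DIC = 0.07474 × 2.17 = 0.162 mmol/kg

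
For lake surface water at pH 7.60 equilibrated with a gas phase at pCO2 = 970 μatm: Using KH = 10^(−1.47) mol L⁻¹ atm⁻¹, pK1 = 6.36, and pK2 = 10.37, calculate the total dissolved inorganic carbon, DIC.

DIC = 0.605 mmol/L

[CO2*] = KH · pCO2 = 10^(−1.47) × 970×10^-6 = 3.287×10^-5 mol/L
α₀ = 1/(1 + K1/[H⁺] + K1K2/[H⁺]²) = 1/(1 + 10^+1.24 + 10^-1.53) = 0.05433
DIC = [CO2*]/α₀ = 3.287×10^-5 / 0.05433 = 0.605 mmol/L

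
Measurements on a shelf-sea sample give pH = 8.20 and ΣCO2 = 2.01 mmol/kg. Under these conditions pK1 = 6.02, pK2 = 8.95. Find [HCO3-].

α₁ = 1 / (1 + [H⁺]/K1 + K2/[H⁺]) = 1 / (1 + 10^-2.18 + 10^-0.75)
   = 1 / (1 + 0.0066069 + 0.17783) = 1/1.1844 = 0.8443
[HCO3⁻] = α₁ × DIC = 0.8443 × 2.01 = 1.70 mmol/kg

[HCO3⁻] = 1.70 mmol/kg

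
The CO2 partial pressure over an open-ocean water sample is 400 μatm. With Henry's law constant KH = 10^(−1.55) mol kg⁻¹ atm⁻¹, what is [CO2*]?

[CO2*] = 11.3 μmol/kg

KH = 10^(−1.55) = 2.818×10^-2 mol kg⁻¹ atm⁻¹
[CO2*] = KH · pCO2 = 2.818×10^-2 × 400×10^-6 atm = 1.13×10^-5 mol/kg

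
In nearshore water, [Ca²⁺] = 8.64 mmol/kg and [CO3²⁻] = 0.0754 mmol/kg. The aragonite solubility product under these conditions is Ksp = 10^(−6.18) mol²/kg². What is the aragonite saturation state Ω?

Ksp = 10^(−6.18) = 6.607×10^-7
Ω = [Ca²⁺][CO3²⁻]/Ksp = (8.64×10^-3)(0.0754×10^-3) / 6.607×10^-7 = 0.986

Ω = 0.986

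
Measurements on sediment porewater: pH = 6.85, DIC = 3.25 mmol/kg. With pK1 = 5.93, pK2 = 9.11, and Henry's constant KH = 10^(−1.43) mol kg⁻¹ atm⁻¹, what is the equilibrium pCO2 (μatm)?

pCO2 = 9340 μatm

α₀ = 1 / (1 + K1/[H⁺] + K1K2/[H⁺]²) = 1 / (1 + 10^+0.92 + 10^-1.34)
   = 1 / (1 + 8.3176 + 0.045709) = 1/9.3633 = 0.1068
[CO2*] = α₀ × DIC = 0.1068 × 3.25 = 0.3471 mmol/kg
pCO2 = [CO2*]/KH = 3.471×10^-4 / 3.715×10^-2 = 9340 μatm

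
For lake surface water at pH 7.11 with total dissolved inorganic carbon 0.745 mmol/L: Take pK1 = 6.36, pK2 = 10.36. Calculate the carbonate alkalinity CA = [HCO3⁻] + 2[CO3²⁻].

CA = [HCO3⁻] + 2[CO3²⁻] = (α₁ + 2α₂)·DIC
At pH 7.11: [H⁺]/K1 = 10^-0.75 = 0.17783, K2/[H⁺] = 10^-3.25 = 0.00056234
α₁ = 1/(1 + 0.17783 + 0.00056234) = 1/1.1784 = 0.8486; α₂ = α₁·K2/[H⁺] = 0.0004772
α₁ + 2α₂ = 0.8496
CA = 0.8496 × 0.745 = 0.633 mmol/L

CA = 0.633 mmol/L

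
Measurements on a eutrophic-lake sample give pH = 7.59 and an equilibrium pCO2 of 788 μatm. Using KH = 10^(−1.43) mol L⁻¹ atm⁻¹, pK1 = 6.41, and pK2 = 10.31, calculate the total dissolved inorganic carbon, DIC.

[CO2*] = KH · pCO2 = 10^(−1.43) × 788×10^-6 = 2.928×10^-5 mol/L
α₀ = 1/(1 + K1/[H⁺] + K1K2/[H⁺]²) = 1/(1 + 10^+1.18 + 10^-1.54) = 0.06186
DIC = [CO2*]/α₀ = 2.928×10^-5 / 0.06186 = 0.473 mmol/L

DIC = 0.473 mmol/L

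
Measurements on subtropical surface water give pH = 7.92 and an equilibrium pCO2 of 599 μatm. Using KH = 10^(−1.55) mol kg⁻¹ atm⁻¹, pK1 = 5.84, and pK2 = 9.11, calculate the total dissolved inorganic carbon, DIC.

DIC = 2.18 mmol/kg

[CO2*] = KH · pCO2 = 10^(−1.55) × 599×10^-6 = 1.688×10^-5 mol/kg
α₀ = 1/(1 + K1/[H⁺] + K1K2/[H⁺]²) = 1/(1 + 10^+2.08 + 10^+0.89) = 0.007753
DIC = [CO2*]/α₀ = 1.688×10^-5 / 0.007753 = 2.18 mmol/kg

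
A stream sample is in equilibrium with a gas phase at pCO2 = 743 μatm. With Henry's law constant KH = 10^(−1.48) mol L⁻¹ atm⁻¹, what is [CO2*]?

KH = 10^(−1.48) = 3.311×10^-2 mol L⁻¹ atm⁻¹
[CO2*] = KH · pCO2 = 3.311×10^-2 × 743×10^-6 atm = 2.46×10^-5 mol/L

[CO2*] = 24.6 μmol/L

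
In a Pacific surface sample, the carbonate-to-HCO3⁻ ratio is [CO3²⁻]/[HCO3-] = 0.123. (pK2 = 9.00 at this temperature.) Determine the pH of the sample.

pH = 8.09

From K2 = [H⁺][CO3²⁻]/[HCO3-]:  pH = pK2 + log₁₀([CO3²⁻]/[HCO3-])
log₁₀(0.123) = -0.910
pH = 9.00 + (-0.910) = 8.09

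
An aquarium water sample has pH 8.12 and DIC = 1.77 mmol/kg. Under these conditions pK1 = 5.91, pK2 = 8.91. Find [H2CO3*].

[CO2*] = 9.34 μmol/kg

α₀ = 1 / (1 + K1/[H⁺] + K1K2/[H⁺]²) = 1 / (1 + 10^+2.21 + 10^+1.42)
   = 1 / (1 + 162.18 + 26.303) = 1/189.48 = 0.005277
[CO2*] = α₀ × DIC = 0.005277 × 1.77 = 0.00934 mmol/kg = 9.34 μmol/kg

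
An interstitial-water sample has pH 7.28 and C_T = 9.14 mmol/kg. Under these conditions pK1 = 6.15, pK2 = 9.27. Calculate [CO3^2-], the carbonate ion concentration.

[CO3²⁻] = 0.0863 mmol/kg

α₂ = 1 / (1 + [H⁺]/K2 + [H⁺]²/(K1K2)) = 1 / (1 + 10^+1.99 + 10^+0.86)
   = 1 / (1 + 97.724 + 7.2444) = 1/105.97 = 0.009437
[CO3²⁻] = α₂ × DIC = 0.009437 × 9.14 = 0.0863 mmol/kg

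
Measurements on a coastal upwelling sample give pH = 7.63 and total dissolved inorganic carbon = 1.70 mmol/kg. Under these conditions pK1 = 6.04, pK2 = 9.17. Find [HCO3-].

[HCO3⁻] = 1.61 mmol/kg

α₁ = 1 / (1 + [H⁺]/K1 + K2/[H⁺]) = 1 / (1 + 10^-1.59 + 10^-1.54)
   = 1 / (1 + 0.025704 + 0.028840) = 1/1.0545 = 0.9483
[HCO3⁻] = α₁ × DIC = 0.9483 × 1.70 = 1.61 mmol/kg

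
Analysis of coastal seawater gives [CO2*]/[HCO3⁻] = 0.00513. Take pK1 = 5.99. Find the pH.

pH = 8.28

From K1 = [H⁺][HCO3⁻]/[CO2*]:  pH = pK1 − log₁₀([CO2*]/[HCO3⁻])
log₁₀(0.00513) = -2.290
pH = 5.99 − (-2.290) = 8.28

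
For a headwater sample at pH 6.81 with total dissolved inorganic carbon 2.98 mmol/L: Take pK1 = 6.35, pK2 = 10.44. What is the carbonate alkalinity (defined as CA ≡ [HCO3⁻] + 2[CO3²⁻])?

CA = 2.21 mmol/L

CA = [HCO3⁻] + 2[CO3²⁻] = (α₁ + 2α₂)·DIC
At pH 6.81: [H⁺]/K1 = 10^-0.46 = 0.34674, K2/[H⁺] = 10^-3.63 = 0.00023442
α₁ = 1/(1 + 0.34674 + 0.00023442) = 1/1.3470 = 0.7424; α₂ = α₁·K2/[H⁺] = 0.0001740
α₁ + 2α₂ = 0.7428
CA = 0.7428 × 2.98 = 2.21 mmol/L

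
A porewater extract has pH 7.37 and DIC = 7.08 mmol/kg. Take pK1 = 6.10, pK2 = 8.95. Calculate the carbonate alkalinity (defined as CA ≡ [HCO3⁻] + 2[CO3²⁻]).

CA = 6.90 mmol/kg

CA = [HCO3⁻] + 2[CO3²⁻] = (α₁ + 2α₂)·DIC
At pH 7.37: [H⁺]/K1 = 10^-1.27 = 0.053703, K2/[H⁺] = 10^-1.58 = 0.026303
α₁ = 1/(1 + 0.053703 + 0.026303) = 1/1.0800 = 0.9259; α₂ = α₁·K2/[H⁺] = 0.02435
α₁ + 2α₂ = 0.9746
CA = 0.9746 × 7.08 = 6.90 mmol/kg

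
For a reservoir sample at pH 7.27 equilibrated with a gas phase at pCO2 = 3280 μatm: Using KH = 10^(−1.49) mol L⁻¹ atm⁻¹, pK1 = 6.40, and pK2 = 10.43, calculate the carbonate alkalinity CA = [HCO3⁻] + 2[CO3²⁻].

CA = 0.788 mmol/L

[CO2*] = KH · pCO2 = 10^(−1.49) × 3280×10^-6 = 1.061×10^-4 mol/L
α₀ = 1/(1 + K1/[H⁺] + K1K2/[H⁺]²) = 1/(1 + 10^+0.87 + 10^-2.29) = 0.1188
DIC = [CO2*]/α₀ = 1.061×10^-4 / 0.1188 = 0.8935 mmol/L
CA = (α₁ + 2α₂)·DIC = (0.8806 + 2×0.0006092) × 0.8935 = 0.788 mmol/L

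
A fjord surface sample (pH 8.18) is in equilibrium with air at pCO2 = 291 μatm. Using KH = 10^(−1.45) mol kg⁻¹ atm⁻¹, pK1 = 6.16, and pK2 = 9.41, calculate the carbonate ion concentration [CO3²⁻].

[CO3²⁻] = 0.0637 mmol/kg

[CO2*] = KH · pCO2 = 10^(−1.45) × 291×10^-6 = 1.033×10^-5 mol/kg
α₀ = 1/(1 + K1/[H⁺] + K1K2/[H⁺]²) = 1/(1 + 10^+2.02 + 10^+0.79) = 0.008938
DIC = [CO2*]/α₀ = 1.033×10^-5 / 0.008938 = 1.155 mmol/kg
[CO3²⁻] = α₂·DIC; α₂ = 0.05511, so [CO3²⁻] = 0.05511 × 1.155 = 0.0637 mmol/kg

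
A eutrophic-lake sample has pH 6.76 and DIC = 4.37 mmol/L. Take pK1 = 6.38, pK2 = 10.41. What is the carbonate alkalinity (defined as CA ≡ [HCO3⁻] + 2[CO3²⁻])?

CA = [HCO3⁻] + 2[CO3²⁻] = (α₁ + 2α₂)·DIC
At pH 6.76: [H⁺]/K1 = 10^-0.38 = 0.41687, K2/[H⁺] = 10^-3.65 = 0.00022387
α₁ = 1/(1 + 0.41687 + 0.00022387) = 1/1.4171 = 0.7057; α₂ = α₁·K2/[H⁺] = 0.0001580
α₁ + 2α₂ = 0.7060
CA = 0.7060 × 4.37 = 3.09 mmol/L

CA = 3.09 mmol/L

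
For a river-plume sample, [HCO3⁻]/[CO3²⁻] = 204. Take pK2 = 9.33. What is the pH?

pH = 7.02

From K2 = [H⁺][CO3²⁻]/[HCO3⁻]:  pH = pK2 − log₁₀([HCO3⁻]/[CO3²⁻])
log₁₀(204) = +2.310
pH = 9.33 − (+2.310) = 7.02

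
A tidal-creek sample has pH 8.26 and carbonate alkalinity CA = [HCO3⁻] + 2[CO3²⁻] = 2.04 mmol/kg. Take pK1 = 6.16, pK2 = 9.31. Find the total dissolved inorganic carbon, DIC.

CA = [HCO3⁻] + 2[CO3²⁻] = (α₁ + 2α₂)·DIC
At pH 8.26: [H⁺]/K1 = 10^-2.10 = 0.0079433, K2/[H⁺] = 10^-1.05 = 0.089125
α₁ = 1/(1 + 0.0079433 + 0.089125) = 1/1.0971 = 0.9115; α₂ = α₁·K2/[H⁺] = 0.08124
α₁ + 2α₂ = 1.0740
DIC = CA / (α₁ + 2α₂) = 2.04 / 1.0740 = 1.90 mmol/kg

DIC = 1.90 mmol/kg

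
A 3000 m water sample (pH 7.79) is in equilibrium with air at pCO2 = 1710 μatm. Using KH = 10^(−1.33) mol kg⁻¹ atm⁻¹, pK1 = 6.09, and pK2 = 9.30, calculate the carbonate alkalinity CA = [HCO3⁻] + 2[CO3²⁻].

CA = 4.26 mmol/kg

[CO2*] = KH · pCO2 = 10^(−1.33) × 1710×10^-6 = 7.998×10^-5 mol/kg
α₀ = 1/(1 + K1/[H⁺] + K1K2/[H⁺]²) = 1/(1 + 10^+1.70 + 10^+0.19) = 0.01899
DIC = [CO2*]/α₀ = 7.998×10^-5 / 0.01899 = 4.212 mmol/kg
CA = (α₁ + 2α₂)·DIC = (0.9516 + 2×0.02941) × 4.212 = 4.26 mmol/kg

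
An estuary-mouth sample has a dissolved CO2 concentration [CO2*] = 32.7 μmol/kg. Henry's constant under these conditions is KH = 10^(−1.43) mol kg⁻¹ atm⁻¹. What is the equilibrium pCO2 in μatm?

KH = 10^(−1.43) = 3.715×10^-2 mol kg⁻¹ atm⁻¹
pCO2 = [CO2*]/KH = 32.7×10^-6 / 3.715×10^-2 = 8.80×10^-4 atm = 880 μatm

pCO2 = 880 μatm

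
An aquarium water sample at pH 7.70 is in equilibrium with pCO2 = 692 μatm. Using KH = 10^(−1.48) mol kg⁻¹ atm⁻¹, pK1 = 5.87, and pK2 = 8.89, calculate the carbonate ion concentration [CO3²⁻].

[CO2*] = KH · pCO2 = 10^(−1.48) × 692×10^-6 = 2.291×10^-5 mol/kg
α₀ = 1/(1 + K1/[H⁺] + K1K2/[H⁺]²) = 1/(1 + 10^+1.83 + 10^+0.64) = 0.01370
DIC = [CO2*]/α₀ = 2.291×10^-5 / 0.01370 = 1.672 mmol/kg
[CO3²⁻] = α₂·DIC; α₂ = 0.05982, so [CO3²⁻] = 0.05982 × 1.672 = 0.100 mmol/kg

[CO3²⁻] = 0.100 mmol/kg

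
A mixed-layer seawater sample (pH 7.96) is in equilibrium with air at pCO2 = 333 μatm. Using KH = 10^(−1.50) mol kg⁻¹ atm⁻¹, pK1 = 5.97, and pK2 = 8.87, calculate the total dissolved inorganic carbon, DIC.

[CO2*] = KH · pCO2 = 10^(−1.50) × 333×10^-6 = 1.053×10^-5 mol/kg
α₀ = 1/(1 + K1/[H⁺] + K1K2/[H⁺]²) = 1/(1 + 10^+1.99 + 10^+1.08) = 0.009030
DIC = [CO2*]/α₀ = 1.053×10^-5 / 0.009030 = 1.17 mmol/kg

DIC = 1.17 mmol/kg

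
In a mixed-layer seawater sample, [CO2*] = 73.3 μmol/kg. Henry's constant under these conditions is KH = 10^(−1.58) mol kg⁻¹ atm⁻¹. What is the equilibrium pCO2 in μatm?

KH = 10^(−1.58) = 2.630×10^-2 mol kg⁻¹ atm⁻¹
pCO2 = [CO2*]/KH = 73.3×10^-6 / 2.630×10^-2 = 2.79×10^-3 atm = 2790 μatm

pCO2 = 2790 μatm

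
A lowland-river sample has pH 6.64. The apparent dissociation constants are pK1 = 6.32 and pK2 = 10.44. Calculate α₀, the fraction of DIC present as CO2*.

α₀ = 1 / (1 + K1/[H⁺] + K1K2/[H⁺]²) = 1 / (1 + 10^+0.32 + 10^-3.48)
   = 1 / (1 + 2.0893 + 0.00033113) = 1/3.0896 = 0.3237

α₀ = 0.324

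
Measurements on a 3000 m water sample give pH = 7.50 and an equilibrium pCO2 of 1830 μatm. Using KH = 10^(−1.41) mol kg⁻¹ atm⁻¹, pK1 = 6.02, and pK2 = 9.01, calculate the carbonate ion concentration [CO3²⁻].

[CO2*] = KH · pCO2 = 10^(−1.41) × 1830×10^-6 = 7.120×10^-5 mol/kg
α₀ = 1/(1 + K1/[H⁺] + K1K2/[H⁺]²) = 1/(1 + 10^+1.48 + 10^-0.03) = 0.03112
DIC = [CO2*]/α₀ = 7.120×10^-5 / 0.03112 = 2.288 mmol/kg
[CO3²⁻] = α₂·DIC; α₂ = 0.02904, so [CO3²⁻] = 0.02904 × 2.288 = 0.0664 mmol/kg

[CO3²⁻] = 0.0664 mmol/kg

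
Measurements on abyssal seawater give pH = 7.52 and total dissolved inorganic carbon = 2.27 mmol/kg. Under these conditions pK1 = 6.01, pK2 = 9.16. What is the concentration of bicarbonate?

[HCO3⁻] = 2.15 mmol/kg

α₁ = 1 / (1 + [H⁺]/K1 + K2/[H⁺]) = 1 / (1 + 10^-1.51 + 10^-1.64)
   = 1 / (1 + 0.030903 + 0.022909) = 1/1.0538 = 0.9489
[HCO3⁻] = α₁ × DIC = 0.9489 × 2.27 = 2.15 mmol/kg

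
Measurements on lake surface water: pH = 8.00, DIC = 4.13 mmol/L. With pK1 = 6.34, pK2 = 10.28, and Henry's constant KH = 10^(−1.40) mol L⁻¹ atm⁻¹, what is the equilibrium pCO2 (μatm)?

α₀ = 1 / (1 + K1/[H⁺] + K1K2/[H⁺]²) = 1 / (1 + 10^+1.66 + 10^-0.62)
   = 1 / (1 + 45.709 + 0.23988) = 1/46.949 = 0.02130
[CO2*] = α₀ × DIC = 0.02130 × 4.13 = 0.08797 mmol/L
pCO2 = [CO2*]/KH = 8.797×10^-5 / 3.981×10^-2 = 2210 μatm

pCO2 = 2210 μatm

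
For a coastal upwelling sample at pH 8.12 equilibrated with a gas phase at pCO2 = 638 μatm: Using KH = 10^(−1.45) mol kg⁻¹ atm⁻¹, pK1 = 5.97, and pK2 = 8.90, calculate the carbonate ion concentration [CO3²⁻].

[CO3²⁻] = 0.531 mmol/kg

[CO2*] = KH · pCO2 = 10^(−1.45) × 638×10^-6 = 2.264×10^-5 mol/kg
α₀ = 1/(1 + K1/[H⁺] + K1K2/[H⁺]²) = 1/(1 + 10^+2.15 + 10^+1.37) = 0.006035
DIC = [CO2*]/α₀ = 2.264×10^-5 / 0.006035 = 3.751 mmol/kg
[CO3²⁻] = α₂·DIC; α₂ = 0.1415, so [CO3²⁻] = 0.1415 × 3.751 = 0.531 mmol/kg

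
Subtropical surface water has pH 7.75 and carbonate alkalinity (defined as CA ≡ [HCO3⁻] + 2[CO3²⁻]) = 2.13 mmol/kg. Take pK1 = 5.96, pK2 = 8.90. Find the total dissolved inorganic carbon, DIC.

CA = [HCO3⁻] + 2[CO3²⁻] = (α₁ + 2α₂)·DIC
At pH 7.75: [H⁺]/K1 = 10^-1.79 = 0.016218, K2/[H⁺] = 10^-1.15 = 0.070795
α₁ = 1/(1 + 0.016218 + 0.070795) = 1/1.0870 = 0.9200; α₂ = α₁·K2/[H⁺] = 0.06513
α₁ + 2α₂ = 1.0502
DIC = CA / (α₁ + 2α₂) = 2.13 / 1.0502 = 2.03 mmol/kg

DIC = 2.03 mmol/kg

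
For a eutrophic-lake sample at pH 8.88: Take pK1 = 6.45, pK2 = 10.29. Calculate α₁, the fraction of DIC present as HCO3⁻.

α₁ = 1 / (1 + [H⁺]/K1 + K2/[H⁺]) = 1 / (1 + 10^-2.43 + 10^-1.41)
   = 1 / (1 + 0.0037154 + 0.038905) = 1/1.0426 = 0.9591

α₁ = 0.959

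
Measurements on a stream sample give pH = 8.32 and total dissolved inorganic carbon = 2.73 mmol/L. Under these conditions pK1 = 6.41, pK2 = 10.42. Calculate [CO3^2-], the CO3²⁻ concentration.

α₂ = 1 / (1 + [H⁺]/K2 + [H⁺]²/(K1K2)) = 1 / (1 + 10^+2.10 + 10^+0.19)
   = 1 / (1 + 125.89 + 1.5488) = 1/128.44 = 0.007786
[CO3²⁻] = α₂ × DIC = 0.007786 × 2.73 = 0.0213 mmol/L

[CO3²⁻] = 0.0213 mmol/L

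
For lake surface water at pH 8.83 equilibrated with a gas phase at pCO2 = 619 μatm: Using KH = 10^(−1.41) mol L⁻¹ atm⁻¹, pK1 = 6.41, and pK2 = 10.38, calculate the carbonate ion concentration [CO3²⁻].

[CO2*] = KH · pCO2 = 10^(−1.41) × 619×10^-6 = 2.408×10^-5 mol/L
α₀ = 1/(1 + K1/[H⁺] + K1K2/[H⁺]²) = 1/(1 + 10^+2.42 + 10^+0.87) = 0.003684
DIC = [CO2*]/α₀ = 2.408×10^-5 / 0.003684 = 6.537 mmol/L
[CO3²⁻] = α₂·DIC; α₂ = 0.02731, so [CO3²⁻] = 0.02731 × 6.537 = 0.179 mmol/L

[CO3²⁻] = 0.179 mmol/L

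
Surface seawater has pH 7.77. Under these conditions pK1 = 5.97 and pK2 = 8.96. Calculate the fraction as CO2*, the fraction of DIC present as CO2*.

α₀ = 0.0147

α₀ = 1 / (1 + K1/[H⁺] + K1K2/[H⁺]²) = 1 / (1 + 10^+1.80 + 10^+0.61)
   = 1 / (1 + 63.096 + 4.0738) = 1/68.170 = 0.01467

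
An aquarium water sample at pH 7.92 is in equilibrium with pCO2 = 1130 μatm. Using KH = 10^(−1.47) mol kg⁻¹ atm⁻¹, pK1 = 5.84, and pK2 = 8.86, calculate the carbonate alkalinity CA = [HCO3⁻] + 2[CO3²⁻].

CA = 5.66 mmol/kg

[CO2*] = KH · pCO2 = 10^(−1.47) × 1130×10^-6 = 3.829×10^-5 mol/kg
α₀ = 1/(1 + K1/[H⁺] + K1K2/[H⁺]²) = 1/(1 + 10^+2.08 + 10^+1.14) = 0.007406
DIC = [CO2*]/α₀ = 3.829×10^-5 / 0.007406 = 5.170 mmol/kg
CA = (α₁ + 2α₂)·DIC = (0.8904 + 2×0.1022) × 5.170 = 5.66 mmol/kg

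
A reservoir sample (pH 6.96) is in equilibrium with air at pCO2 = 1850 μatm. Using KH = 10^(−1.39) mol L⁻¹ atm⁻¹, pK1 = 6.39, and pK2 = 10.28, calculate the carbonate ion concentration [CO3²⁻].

[CO3²⁻] = 0.134 μmol/L

[CO2*] = KH · pCO2 = 10^(−1.39) × 1850×10^-6 = 7.537×10^-5 mol/L
α₀ = 1/(1 + K1/[H⁺] + K1K2/[H⁺]²) = 1/(1 + 10^+0.57 + 10^-2.75) = 0.2120
DIC = [CO2*]/α₀ = 7.537×10^-5 / 0.2120 = 0.3555 mmol/L
[CO3²⁻] = α₂·DIC; α₂ = 0.0003770, so [CO3²⁻] = 0.0003770 × 0.3555 = 0.000134 mmol/L = 0.134 μmol/L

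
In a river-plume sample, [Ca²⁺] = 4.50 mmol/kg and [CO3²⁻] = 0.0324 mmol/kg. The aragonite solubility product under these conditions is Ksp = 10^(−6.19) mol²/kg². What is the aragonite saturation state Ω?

Ksp = 10^(−6.19) = 6.457×10^-7
Ω = [Ca²⁺][CO3²⁻]/Ksp = (4.50×10^-3)(0.0324×10^-3) / 6.457×10^-7 = 0.226

Ω = 0.226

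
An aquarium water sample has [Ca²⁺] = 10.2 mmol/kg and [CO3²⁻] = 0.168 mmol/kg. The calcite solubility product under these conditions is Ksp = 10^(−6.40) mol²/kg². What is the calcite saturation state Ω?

Ω = 4.30

Ksp = 10^(−6.40) = 3.981×10^-7
Ω = [Ca²⁺][CO3²⁻]/Ksp = (10.2×10^-3)(0.168×10^-3) / 3.981×10^-7 = 4.30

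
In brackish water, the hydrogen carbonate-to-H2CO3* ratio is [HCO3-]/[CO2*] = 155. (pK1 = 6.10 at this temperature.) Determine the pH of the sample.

From K1 = [H⁺][HCO3-]/[CO2*]:  pH = pK1 + log₁₀([HCO3-]/[CO2*])
log₁₀(155) = +2.190
pH = 6.10 + (+2.190) = 8.29

pH = 8.29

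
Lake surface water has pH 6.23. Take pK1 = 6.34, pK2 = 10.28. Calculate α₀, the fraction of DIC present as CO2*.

α₀ = 0.563

α₀ = 1 / (1 + K1/[H⁺] + K1K2/[H⁺]²) = 1 / (1 + 10^-0.11 + 10^-4.16)
   = 1 / (1 + 0.77625 + 6.9183×10^-5) = 1/1.7763 = 0.5630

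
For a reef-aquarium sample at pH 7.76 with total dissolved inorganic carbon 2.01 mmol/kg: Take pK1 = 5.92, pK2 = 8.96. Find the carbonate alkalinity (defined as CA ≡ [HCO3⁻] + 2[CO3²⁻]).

CA = 2.10 mmol/kg

CA = [HCO3⁻] + 2[CO3²⁻] = (α₁ + 2α₂)·DIC
At pH 7.76: [H⁺]/K1 = 10^-1.84 = 0.014454, K2/[H⁺] = 10^-1.20 = 0.063096
α₁ = 1/(1 + 0.014454 + 0.063096) = 1/1.0776 = 0.9280; α₂ = α₁·K2/[H⁺] = 0.05855
α₁ + 2α₂ = 1.0451
CA = 1.0451 × 2.01 = 2.10 mmol/kg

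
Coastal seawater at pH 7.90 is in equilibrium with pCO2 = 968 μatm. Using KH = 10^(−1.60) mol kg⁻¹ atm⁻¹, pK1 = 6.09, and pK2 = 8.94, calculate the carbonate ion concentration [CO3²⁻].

[CO2*] = KH · pCO2 = 10^(−1.60) × 968×10^-6 = 2.432×10^-5 mol/kg
α₀ = 1/(1 + K1/[H⁺] + K1K2/[H⁺]²) = 1/(1 + 10^+1.81 + 10^+0.77) = 0.01400
DIC = [CO2*]/α₀ = 2.432×10^-5 / 0.01400 = 1.737 mmol/kg
[CO3²⁻] = α₂·DIC; α₂ = 0.08241, so [CO3²⁻] = 0.08241 × 1.737 = 0.143 mmol/kg

[CO3²⁻] = 0.143 mmol/kg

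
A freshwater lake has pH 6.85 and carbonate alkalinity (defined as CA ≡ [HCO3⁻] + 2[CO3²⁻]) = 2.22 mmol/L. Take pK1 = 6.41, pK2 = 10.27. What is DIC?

CA = [HCO3⁻] + 2[CO3²⁻] = (α₁ + 2α₂)·DIC
At pH 6.85: [H⁺]/K1 = 10^-0.44 = 0.36308, K2/[H⁺] = 10^-3.42 = 0.00038019
α₁ = 1/(1 + 0.36308 + 0.00038019) = 1/1.3635 = 0.7334; α₂ = α₁·K2/[H⁺] = 0.0002788
α₁ + 2α₂ = 0.7340
DIC = CA / (α₁ + 2α₂) = 2.22 / 0.7340 = 3.02 mmol/L

DIC = 3.02 mmol/L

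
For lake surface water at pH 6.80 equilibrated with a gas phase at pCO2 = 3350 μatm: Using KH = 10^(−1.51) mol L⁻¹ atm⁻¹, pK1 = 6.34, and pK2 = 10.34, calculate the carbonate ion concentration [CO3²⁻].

[CO3²⁻] = 0.0861 μmol/L

[CO2*] = KH · pCO2 = 10^(−1.51) × 3350×10^-6 = 1.035×10^-4 mol/L
α₀ = 1/(1 + K1/[H⁺] + K1K2/[H⁺]²) = 1/(1 + 10^+0.46 + 10^-3.08) = 0.2574
DIC = [CO2*]/α₀ = 1.035×10^-4 / 0.2574 = 0.4022 mmol/L
[CO3²⁻] = α₂·DIC; α₂ = 0.0002141, so [CO3²⁻] = 0.0002141 × 0.4022 = 8.61×10^-5 mmol/L = 0.0861 μmol/L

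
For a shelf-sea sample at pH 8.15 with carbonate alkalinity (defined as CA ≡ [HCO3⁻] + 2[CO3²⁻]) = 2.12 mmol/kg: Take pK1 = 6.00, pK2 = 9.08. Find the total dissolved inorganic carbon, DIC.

DIC = 1.93 mmol/kg

CA = [HCO3⁻] + 2[CO3²⁻] = (α₁ + 2α₂)·DIC
At pH 8.15: [H⁺]/K1 = 10^-2.15 = 0.0070795, K2/[H⁺] = 10^-0.93 = 0.11749
α₁ = 1/(1 + 0.0070795 + 0.11749) = 1/1.1246 = 0.8892; α₂ = α₁·K2/[H⁺] = 0.1045
α₁ + 2α₂ = 1.0982
DIC = CA / (α₁ + 2α₂) = 2.12 / 1.0982 = 1.93 mmol/kg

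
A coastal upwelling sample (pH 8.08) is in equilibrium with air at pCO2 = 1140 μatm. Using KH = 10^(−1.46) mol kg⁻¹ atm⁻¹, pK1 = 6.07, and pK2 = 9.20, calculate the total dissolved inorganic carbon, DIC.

DIC = 4.39 mmol/kg

[CO2*] = KH · pCO2 = 10^(−1.46) × 1140×10^-6 = 3.953×10^-5 mol/kg
α₀ = 1/(1 + K1/[H⁺] + K1K2/[H⁺]²) = 1/(1 + 10^+2.01 + 10^+0.89) = 0.009002
DIC = [CO2*]/α₀ = 3.953×10^-5 / 0.009002 = 4.39 mmol/kg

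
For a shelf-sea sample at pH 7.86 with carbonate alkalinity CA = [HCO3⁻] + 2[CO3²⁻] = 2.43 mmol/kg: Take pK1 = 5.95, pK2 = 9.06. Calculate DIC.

CA = [HCO3⁻] + 2[CO3²⁻] = (α₁ + 2α₂)·DIC
At pH 7.86: [H⁺]/K1 = 10^-1.91 = 0.012303, K2/[H⁺] = 10^-1.20 = 0.063096
α₁ = 1/(1 + 0.012303 + 0.063096) = 1/1.0754 = 0.9299; α₂ = α₁·K2/[H⁺] = 0.05867
α₁ + 2α₂ = 1.0472
DIC = CA / (α₁ + 2α₂) = 2.43 / 1.0472 = 2.32 mmol/kg

DIC = 2.32 mmol/kg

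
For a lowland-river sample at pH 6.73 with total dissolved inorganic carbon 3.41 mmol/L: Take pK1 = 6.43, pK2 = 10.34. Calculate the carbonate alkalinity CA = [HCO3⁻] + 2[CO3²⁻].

CA = 2.27 mmol/L

CA = [HCO3⁻] + 2[CO3²⁻] = (α₁ + 2α₂)·DIC
At pH 6.73: [H⁺]/K1 = 10^-0.30 = 0.50119, K2/[H⁺] = 10^-3.61 = 0.00024547
α₁ = 1/(1 + 0.50119 + 0.00024547) = 1/1.5014 = 0.6660; α₂ = α₁·K2/[H⁺] = 0.0001635
α₁ + 2α₂ = 0.6664
CA = 0.6664 × 3.41 = 2.27 mmol/L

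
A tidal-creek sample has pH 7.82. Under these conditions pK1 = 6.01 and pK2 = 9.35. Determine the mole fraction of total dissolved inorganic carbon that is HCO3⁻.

α₁ = 0.957

α₁ = 1 / (1 + [H⁺]/K1 + K2/[H⁺]) = 1 / (1 + 10^-1.81 + 10^-1.53)
   = 1 / (1 + 0.015488 + 0.029512) = 1/1.0450 = 0.9569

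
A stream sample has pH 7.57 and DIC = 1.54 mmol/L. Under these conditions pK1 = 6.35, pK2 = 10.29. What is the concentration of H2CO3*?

[CO2*] = 0.0874 mmol/L

α₀ = 1 / (1 + K1/[H⁺] + K1K2/[H⁺]²) = 1 / (1 + 10^+1.22 + 10^-1.50)
   = 1 / (1 + 16.596 + 0.031623) = 1/17.627 = 0.05673
[CO2*] = α₀ × DIC = 0.05673 × 1.54 = 0.0874 mmol/L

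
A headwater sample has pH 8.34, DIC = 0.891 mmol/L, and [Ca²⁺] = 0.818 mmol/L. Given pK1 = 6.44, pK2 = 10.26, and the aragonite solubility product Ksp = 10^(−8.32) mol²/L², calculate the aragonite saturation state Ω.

Ω = 1.79

α₂ = 1 / (1 + [H⁺]/K2 + [H⁺]²/(K1K2)) = 1 / (1 + 10^+1.92 + 10^+0.02)
   = 1 / (1 + 83.176 + 1.0471) = 1/85.224 = 0.01173
[CO3²⁻] = α₂ × DIC = 0.01173 × 0.891 = 0.01045 mmol/L = 10.45 μmol/L
Ksp = 10^(−8.32) = 4.786×10^-9
Ω = [Ca²⁺][CO3²⁻]/Ksp = (0.818×10^-3)(1.045×10^-5) / 4.786×10^-9 = 1.79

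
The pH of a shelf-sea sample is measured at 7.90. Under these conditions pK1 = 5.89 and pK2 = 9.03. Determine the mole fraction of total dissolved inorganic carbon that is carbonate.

α₂ = 0.0684

α₂ = 1 / (1 + [H⁺]/K2 + [H⁺]²/(K1K2)) = 1 / (1 + 10^+1.13 + 10^-0.88)
   = 1 / (1 + 13.490 + 0.13183) = 1/14.621 = 0.06839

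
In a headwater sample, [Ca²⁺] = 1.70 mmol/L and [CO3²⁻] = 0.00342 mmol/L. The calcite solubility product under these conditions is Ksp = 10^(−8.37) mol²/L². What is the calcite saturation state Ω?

Ksp = 10^(−8.37) = 4.266×10^-9
Ω = [Ca²⁺][CO3²⁻]/Ksp = (1.70×10^-3)(0.00342×10^-3) / 4.266×10^-9 = 1.36

Ω = 1.36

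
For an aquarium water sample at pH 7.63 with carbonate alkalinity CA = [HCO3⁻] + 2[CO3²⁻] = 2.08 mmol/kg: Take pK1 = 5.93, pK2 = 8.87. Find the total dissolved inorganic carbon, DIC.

CA = [HCO3⁻] + 2[CO3²⁻] = (α₁ + 2α₂)·DIC
At pH 7.63: [H⁺]/K1 = 10^-1.70 = 0.019953, K2/[H⁺] = 10^-1.24 = 0.057544
α₁ = 1/(1 + 0.019953 + 0.057544) = 1/1.0775 = 0.9281; α₂ = α₁·K2/[H⁺] = 0.05341
α₁ + 2α₂ = 1.0349
DIC = CA / (α₁ + 2α₂) = 2.08 / 1.0349 = 2.01 mmol/kg

DIC = 2.01 mmol/kg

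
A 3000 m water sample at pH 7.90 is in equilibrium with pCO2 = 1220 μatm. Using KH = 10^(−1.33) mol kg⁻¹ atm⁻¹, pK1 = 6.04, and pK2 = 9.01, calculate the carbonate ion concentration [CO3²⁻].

[CO3²⁻] = 0.321 mmol/kg

[CO2*] = KH · pCO2 = 10^(−1.33) × 1220×10^-6 = 5.706×10^-5 mol/kg
α₀ = 1/(1 + K1/[H⁺] + K1K2/[H⁺]²) = 1/(1 + 10^+1.86 + 10^+0.75) = 0.01265
DIC = [CO2*]/α₀ = 5.706×10^-5 / 0.01265 = 4.512 mmol/kg
[CO3²⁻] = α₂·DIC; α₂ = 0.07112, so [CO3²⁻] = 0.07112 × 4.512 = 0.321 mmol/kg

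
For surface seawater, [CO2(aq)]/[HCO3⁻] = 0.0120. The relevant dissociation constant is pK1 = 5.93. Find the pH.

pH = 7.85

From K1 = [H⁺][HCO3⁻]/[CO2(aq)]:  pH = pK1 − log₁₀([CO2(aq)]/[HCO3⁻])
log₁₀(0.0120) = -1.921
pH = 5.93 − (-1.921) = 7.85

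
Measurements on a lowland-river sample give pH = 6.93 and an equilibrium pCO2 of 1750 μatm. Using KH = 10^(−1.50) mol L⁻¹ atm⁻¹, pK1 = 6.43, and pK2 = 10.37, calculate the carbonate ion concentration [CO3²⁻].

[CO2*] = KH · pCO2 = 10^(−1.50) × 1750×10^-6 = 5.534×10^-5 mol/L
α₀ = 1/(1 + K1/[H⁺] + K1K2/[H⁺]²) = 1/(1 + 10^+0.50 + 10^-2.94) = 0.2402
DIC = [CO2*]/α₀ = 5.534×10^-5 / 0.2402 = 0.2304 mmol/L
[CO3²⁻] = α₂·DIC; α₂ = 0.0002758, so [CO3²⁻] = 0.0002758 × 0.2304 = 6.35×10^-5 mmol/L = 0.0635 μmol/L

[CO3²⁻] = 0.0635 μmol/L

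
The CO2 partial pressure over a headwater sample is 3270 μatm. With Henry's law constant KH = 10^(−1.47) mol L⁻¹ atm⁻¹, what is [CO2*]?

[CO2*] = 111 μmol/L

KH = 10^(−1.47) = 3.388×10^-2 mol L⁻¹ atm⁻¹
[CO2*] = KH · pCO2 = 3.388×10^-2 × 3270×10^-6 atm = 1.11×10^-4 mol/L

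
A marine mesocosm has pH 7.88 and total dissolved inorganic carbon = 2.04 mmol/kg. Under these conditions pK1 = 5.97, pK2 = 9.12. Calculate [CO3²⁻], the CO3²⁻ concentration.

α₂ = 1 / (1 + [H⁺]/K2 + [H⁺]²/(K1K2)) = 1 / (1 + 10^+1.24 + 10^-0.67)
   = 1 / (1 + 17.378 + 0.21380) = 1/18.592 = 0.05379
[CO3²⁻] = α₂ × DIC = 0.05379 × 2.04 = 0.110 mmol/kg

[CO3²⁻] = 0.110 mmol/kg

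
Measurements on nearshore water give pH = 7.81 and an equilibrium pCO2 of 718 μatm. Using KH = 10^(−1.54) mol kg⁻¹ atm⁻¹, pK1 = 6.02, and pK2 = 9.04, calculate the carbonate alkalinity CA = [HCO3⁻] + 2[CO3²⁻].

[CO2*] = KH · pCO2 = 10^(−1.54) × 718×10^-6 = 2.071×10^-5 mol/kg
α₀ = 1/(1 + K1/[H⁺] + K1K2/[H⁺]²) = 1/(1 + 10^+1.79 + 10^+0.56) = 0.01509
DIC = [CO2*]/α₀ = 2.071×10^-5 / 0.01509 = 1.373 mmol/kg
CA = (α₁ + 2α₂)·DIC = (0.9301 + 2×0.05477) × 1.373 = 1.43 mmol/kg

CA = 1.43 mmol/kg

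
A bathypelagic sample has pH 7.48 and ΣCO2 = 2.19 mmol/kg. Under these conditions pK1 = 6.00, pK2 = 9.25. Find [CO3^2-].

α₂ = 1 / (1 + [H⁺]/K2 + [H⁺]²/(K1K2)) = 1 / (1 + 10^+1.77 + 10^+0.29)
   = 1 / (1 + 58.884 + 1.9498) = 1/61.834 = 0.01617
[CO3²⁻] = α₂ × DIC = 0.01617 × 2.19 = 0.0354 mmol/kg

[CO3²⁻] = 0.0354 mmol/kg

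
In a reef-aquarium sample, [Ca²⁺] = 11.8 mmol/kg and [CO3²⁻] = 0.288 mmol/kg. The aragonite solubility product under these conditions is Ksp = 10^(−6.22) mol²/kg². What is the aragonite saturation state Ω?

Ksp = 10^(−6.22) = 6.026×10^-7
Ω = [Ca²⁺][CO3²⁻]/Ksp = (11.8×10^-3)(0.288×10^-3) / 6.026×10^-7 = 5.64

Ω = 5.64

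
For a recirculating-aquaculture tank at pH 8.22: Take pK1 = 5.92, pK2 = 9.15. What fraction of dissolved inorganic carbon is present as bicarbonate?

α₁ = 1 / (1 + [H⁺]/K1 + K2/[H⁺]) = 1 / (1 + 10^-2.30 + 10^-0.93)
   = 1 / (1 + 0.0050119 + 0.11749) = 1/1.1225 = 0.8909

α₁ = 0.891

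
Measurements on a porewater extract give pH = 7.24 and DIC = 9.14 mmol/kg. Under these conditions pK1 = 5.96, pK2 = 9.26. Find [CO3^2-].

[CO3²⁻] = 0.0822 mmol/kg

α₂ = 1 / (1 + [H⁺]/K2 + [H⁺]²/(K1K2)) = 1 / (1 + 10^+2.02 + 10^+0.74)
   = 1 / (1 + 104.71 + 5.4954) = 1/111.21 = 0.008992
[CO3²⁻] = α₂ × DIC = 0.008992 × 9.14 = 0.0822 mmol/kg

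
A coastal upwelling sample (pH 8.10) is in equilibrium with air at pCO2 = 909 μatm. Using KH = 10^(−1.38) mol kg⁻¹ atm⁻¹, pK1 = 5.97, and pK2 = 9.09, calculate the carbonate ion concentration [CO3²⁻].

[CO3²⁻] = 0.523 mmol/kg

[CO2*] = KH · pCO2 = 10^(−1.38) × 909×10^-6 = 3.789×10^-5 mol/kg
α₀ = 1/(1 + K1/[H⁺] + K1K2/[H⁺]²) = 1/(1 + 10^+2.13 + 10^+1.14) = 0.006680
DIC = [CO2*]/α₀ = 3.789×10^-5 / 0.006680 = 5.673 mmol/kg
[CO3²⁻] = α₂·DIC; α₂ = 0.09221, so [CO3²⁻] = 0.09221 × 5.673 = 0.523 mmol/kg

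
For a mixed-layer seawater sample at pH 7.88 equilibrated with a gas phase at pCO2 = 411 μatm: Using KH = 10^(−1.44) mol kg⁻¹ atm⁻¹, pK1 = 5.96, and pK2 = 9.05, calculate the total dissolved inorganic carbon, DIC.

DIC = 1.34 mmol/kg

[CO2*] = KH · pCO2 = 10^(−1.44) × 411×10^-6 = 1.492×10^-5 mol/kg
α₀ = 1/(1 + K1/[H⁺] + K1K2/[H⁺]²) = 1/(1 + 10^+1.92 + 10^+0.75) = 0.01114
DIC = [CO2*]/α₀ = 1.492×10^-5 / 0.01114 = 1.34 mmol/kg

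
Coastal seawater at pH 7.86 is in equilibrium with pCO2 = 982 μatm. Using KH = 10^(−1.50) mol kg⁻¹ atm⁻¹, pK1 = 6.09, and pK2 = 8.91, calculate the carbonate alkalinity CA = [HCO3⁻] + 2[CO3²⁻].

CA = 2.15 mmol/kg

[CO2*] = KH · pCO2 = 10^(−1.50) × 982×10^-6 = 3.105×10^-5 mol/kg
α₀ = 1/(1 + K1/[H⁺] + K1K2/[H⁺]²) = 1/(1 + 10^+1.77 + 10^+0.72) = 0.01535
DIC = [CO2*]/α₀ = 3.105×10^-5 / 0.01535 = 2.023 mmol/kg
CA = (α₁ + 2α₂)·DIC = (0.9041 + 2×0.08058) × 2.023 = 2.15 mmol/kg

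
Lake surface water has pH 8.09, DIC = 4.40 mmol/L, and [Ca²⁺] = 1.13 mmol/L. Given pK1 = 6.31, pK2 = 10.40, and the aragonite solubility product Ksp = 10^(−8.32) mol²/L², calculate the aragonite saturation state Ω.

α₂ = 1 / (1 + [H⁺]/K2 + [H⁺]²/(K1K2)) = 1 / (1 + 10^+2.31 + 10^+0.53)
   = 1 / (1 + 204.17 + 3.3884) = 1/208.56 = 0.004795
[CO3²⁻] = α₂ × DIC = 0.004795 × 4.40 = 0.02110 mmol/L
Ksp = 10^(−8.32) = 4.786×10^-9
Ω = [Ca²⁺][CO3²⁻]/Ksp = (1.13×10^-3)(2.110×10^-5) / 4.786×10^-9 = 4.98

Ω = 4.98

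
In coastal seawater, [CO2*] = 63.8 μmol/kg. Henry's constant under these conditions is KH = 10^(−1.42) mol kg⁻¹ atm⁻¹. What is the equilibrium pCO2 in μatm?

pCO2 = 1680 μatm

KH = 10^(−1.42) = 3.802×10^-2 mol kg⁻¹ atm⁻¹
pCO2 = [CO2*]/KH = 63.8×10^-6 / 3.802×10^-2 = 1.68×10^-3 atm = 1680 μatm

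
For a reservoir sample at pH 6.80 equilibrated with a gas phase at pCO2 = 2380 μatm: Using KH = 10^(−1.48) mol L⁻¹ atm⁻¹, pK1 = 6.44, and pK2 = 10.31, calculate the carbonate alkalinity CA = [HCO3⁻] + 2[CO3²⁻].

CA = 0.181 mmol/L

[CO2*] = KH · pCO2 = 10^(−1.48) × 2380×10^-6 = 7.881×10^-5 mol/L
α₀ = 1/(1 + K1/[H⁺] + K1K2/[H⁺]²) = 1/(1 + 10^+0.36 + 10^-3.15) = 0.3038
DIC = [CO2*]/α₀ = 7.881×10^-5 / 0.3038 = 0.2594 mmol/L
CA = (α₁ + 2α₂)·DIC = (0.6960 + 2×0.0002151) × 0.2594 = 0.181 mmol/L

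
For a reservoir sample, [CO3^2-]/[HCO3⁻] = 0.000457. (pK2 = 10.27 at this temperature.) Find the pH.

pH = 6.93

From K2 = [H⁺][CO3^2-]/[HCO3⁻]:  pH = pK2 + log₁₀([CO3^2-]/[HCO3⁻])
log₁₀(0.000457) = -3.340
pH = 10.27 + (-3.340) = 6.93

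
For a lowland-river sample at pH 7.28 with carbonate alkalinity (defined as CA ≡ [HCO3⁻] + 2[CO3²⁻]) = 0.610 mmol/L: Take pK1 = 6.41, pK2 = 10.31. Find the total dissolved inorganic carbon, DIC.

CA = [HCO3⁻] + 2[CO3²⁻] = (α₁ + 2α₂)·DIC
At pH 7.28: [H⁺]/K1 = 10^-0.87 = 0.13490, K2/[H⁺] = 10^-3.03 = 0.00093325
α₁ = 1/(1 + 0.13490 + 0.00093325) = 1/1.1358 = 0.8804; α₂ = α₁·K2/[H⁺] = 0.0008216
α₁ + 2α₂ = 0.8821
DIC = CA / (α₁ + 2α₂) = 0.610 / 0.8821 = 0.692 mmol/L

DIC = 0.692 mmol/L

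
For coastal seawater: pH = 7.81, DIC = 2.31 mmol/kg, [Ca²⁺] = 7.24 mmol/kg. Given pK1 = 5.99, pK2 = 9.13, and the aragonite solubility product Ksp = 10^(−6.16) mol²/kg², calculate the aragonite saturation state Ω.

α₂ = 1 / (1 + [H⁺]/K2 + [H⁺]²/(K1K2)) = 1 / (1 + 10^+1.32 + 10^-0.50)
   = 1 / (1 + 20.893 + 0.31623) = 1/22.209 = 0.04503
[CO3²⁻] = α₂ × DIC = 0.04503 × 2.31 = 0.1040 mmol/kg
Ksp = 10^(−6.16) = 6.918×10^-7
Ω = [Ca²⁺][CO3²⁻]/Ksp = (7.24×10^-3)(1.040×10^-4) / 6.918×10^-7 = 1.09

Ω = 1.09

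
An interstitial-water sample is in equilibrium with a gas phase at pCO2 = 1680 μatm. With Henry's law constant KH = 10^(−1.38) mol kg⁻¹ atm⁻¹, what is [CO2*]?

[CO2*] = 70.0 μmol/kg

KH = 10^(−1.38) = 4.169×10^-2 mol kg⁻¹ atm⁻¹
[CO2*] = KH · pCO2 = 4.169×10^-2 × 1680×10^-6 atm = 7.00×10^-5 mol/kg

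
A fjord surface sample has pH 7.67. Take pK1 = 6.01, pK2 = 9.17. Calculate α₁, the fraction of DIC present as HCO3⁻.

α₁ = 0.949

α₁ = 1 / (1 + [H⁺]/K1 + K2/[H⁺]) = 1 / (1 + 10^-1.66 + 10^-1.50)
   = 1 / (1 + 0.021878 + 0.031623) = 1/1.0535 = 0.9492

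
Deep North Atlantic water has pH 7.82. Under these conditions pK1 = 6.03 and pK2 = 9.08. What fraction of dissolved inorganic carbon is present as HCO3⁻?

α₁ = 1 / (1 + [H⁺]/K1 + K2/[H⁺]) = 1 / (1 + 10^-1.79 + 10^-1.26)
   = 1 / (1 + 0.016218 + 0.054954) = 1/1.0712 = 0.9336

α₁ = 0.934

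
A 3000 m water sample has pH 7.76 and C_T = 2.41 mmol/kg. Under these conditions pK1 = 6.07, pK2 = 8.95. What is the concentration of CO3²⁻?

[CO3²⁻] = 0.143 mmol/kg

α₂ = 1 / (1 + [H⁺]/K2 + [H⁺]²/(K1K2)) = 1 / (1 + 10^+1.19 + 10^-0.50)
   = 1 / (1 + 15.488 + 0.31623) = 1/16.804 = 0.05951
[CO3²⁻] = α₂ × DIC = 0.05951 × 2.41 = 0.143 mmol/kg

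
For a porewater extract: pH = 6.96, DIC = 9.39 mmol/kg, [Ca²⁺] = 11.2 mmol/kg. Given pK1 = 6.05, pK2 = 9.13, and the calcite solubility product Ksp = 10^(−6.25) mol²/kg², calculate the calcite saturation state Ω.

α₂ = 1 / (1 + [H⁺]/K2 + [H⁺]²/(K1K2)) = 1 / (1 + 10^+2.17 + 10^+1.26)
   = 1 / (1 + 147.91 + 18.197) = 1/167.11 = 0.005984
[CO3²⁻] = α₂ × DIC = 0.005984 × 9.39 = 0.05619 mmol/kg
Ksp = 10^(−6.25) = 5.623×10^-7
Ω = [Ca²⁺][CO3²⁻]/Ksp = (11.2×10^-3)(5.619×10^-5) / 5.623×10^-7 = 1.12

Ω = 1.12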